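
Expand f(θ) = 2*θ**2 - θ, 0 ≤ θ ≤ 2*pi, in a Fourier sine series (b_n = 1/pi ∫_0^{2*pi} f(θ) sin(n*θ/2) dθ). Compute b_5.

4*(-25*pi - 16 + 100*pi**2)/(125*pi)

b_5 = 1/pi ∫_0^{2*pi} (2*θ**2 - θ) sin(5*θ/2) dθ.
Integrating by parts twice (tabular method), an antiderivative of (2*θ**2 - θ) sin(5*θ/2) is -4*θ**2*cos(5*θ/2)/5 + 16*θ*sin(5*θ/2)/25 + 2*θ*cos(5*θ/2)/5 - 4*sin(5*θ/2)/25 + 32*cos(5*θ/2)/125; evaluating from 0 to 2*pi: ∫_{0}^{2*pi} (2*θ**2 - θ) sin(5*θ/2) dθ = (-4*pi/5 - 32/125 + 16*pi**2/5) - (32/125) = -4*pi/5 - 64/125 + 16*pi**2/5.
Hence b_5 = (1/pi)·(-4*pi/5 - 64/125 + 16*pi**2/5) = 4*(-25*pi - 16 + 100*pi**2)/(125*pi).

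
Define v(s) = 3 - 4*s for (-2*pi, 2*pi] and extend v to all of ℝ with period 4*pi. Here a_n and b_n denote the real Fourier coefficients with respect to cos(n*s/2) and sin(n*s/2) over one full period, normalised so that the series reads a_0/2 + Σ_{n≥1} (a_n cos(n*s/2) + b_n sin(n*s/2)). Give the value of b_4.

4

b_4 = (1/(2*pi)) ∫_{-2*pi}^{2*pi} v(s) sin(2*s) ds.
Integrating by parts (boundary term plus one more integral), an antiderivative of (3 - 4*s) sin(2*s) is 2*s*cos(2*s) - sin(2*s) - 3*cos(2*s)/2; evaluating from -2*pi to 2*pi: ∫_{-2*pi}^{2*pi} (3 - 4*s) sin(2*s) ds = (-3/2 + 4*pi) - (-4*pi - 3/2) = 8*pi.
Hence b_4 = (1/(2*pi))·(8*pi) = 4.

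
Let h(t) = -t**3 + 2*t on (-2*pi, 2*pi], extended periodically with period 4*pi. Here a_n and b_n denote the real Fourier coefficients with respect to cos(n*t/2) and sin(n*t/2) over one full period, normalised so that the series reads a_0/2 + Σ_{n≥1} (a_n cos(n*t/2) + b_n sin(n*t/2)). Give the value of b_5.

296/125 - 16*pi**2/5

b_5 = (1/(2*pi)) ∫_{-2*pi}^{2*pi} h(t) sin(5*t/2) dt.
h is odd and sin(5*t/2) is odd, so the integrand is even and b_5 = 1/pi ∫_0^{2*pi} h(t) sin(5*t/2) dt.
Integrating by parts three times (tabular method), an antiderivative of (-t**3 + 2*t) sin(5*t/2) is 2*t**3*cos(5*t/2)/5 - 12*t**2*sin(5*t/2)/25 - 148*t*cos(5*t/2)/125 + 296*sin(5*t/2)/625; evaluating from 0 to 2*pi: ∫_{0}^{2*pi} (-t**3 + 2*t) sin(5*t/2) dt = (8*pi*(37 - 50*pi**2)/125) - (0) = 8*pi*(37 - 50*pi**2)/125.
Hence b_5 = (1/pi)·(8*pi*(37 - 50*pi**2)/125) = 296/125 - 16*pi**2/5.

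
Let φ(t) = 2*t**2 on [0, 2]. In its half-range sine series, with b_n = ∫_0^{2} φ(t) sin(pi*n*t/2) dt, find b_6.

-8/(3*pi)

b_6 = ∫_0^{2} (2*t**2) sin(3*pi*t) dt.
Integrating by parts twice (tabular method), an antiderivative of (2*t**2) sin(3*pi*t) is -2*t**2*cos(3*pi*t)/(3*pi) + 4*t*sin(3*pi*t)/(9*pi**2) + 4*cos(3*pi*t)/(27*pi**3); evaluating from 0 to 2: ∫_{0}^{2} (2*t**2) sin(3*pi*t) dt = (4*(1 - 18*pi**2)/(27*pi**3)) - (4/(27*pi**3)) = -8/(3*pi).
Hence b_6 = -8/(3*pi).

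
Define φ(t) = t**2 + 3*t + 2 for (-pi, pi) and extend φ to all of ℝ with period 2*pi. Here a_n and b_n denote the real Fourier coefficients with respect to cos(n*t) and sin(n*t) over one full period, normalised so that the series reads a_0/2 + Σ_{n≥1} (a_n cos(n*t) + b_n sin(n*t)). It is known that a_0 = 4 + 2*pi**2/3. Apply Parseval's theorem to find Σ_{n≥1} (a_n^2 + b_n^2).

Parseval: a_0^2/2 + Σ_{n≥1} (a_n^2+b_n^2) = 1/pi ∫_{-pi}^{pi} φ(t)^2 dt = 8 + 2*pi**4/5 + 26*pi**2/3.
Subtract a_0^2/2 = 2*(6 + pi**2)**2/9: Σ (a_n^2+b_n^2) = pi**2*(8*pi**2/45 + 6).

pi**2*(8*pi**2/45 + 6)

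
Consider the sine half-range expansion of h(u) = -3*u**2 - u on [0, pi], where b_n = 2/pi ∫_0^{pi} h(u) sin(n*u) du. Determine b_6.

b_6 = 2/pi ∫_0^{pi} (-3*u**2 - u) sin(6*u) du.
Integrating by parts twice (tabular method), an antiderivative of (-3*u**2 - u) sin(6*u) is u**2*cos(6*u)/2 - u*sin(6*u)/6 + u*cos(6*u)/6 - sin(6*u)/36 - cos(6*u)/36; evaluating from 0 to pi: ∫_{0}^{pi} (-3*u**2 - u) sin(6*u) du = (-1/36 + pi/6 + pi**2/2) - (-1/36) = pi*(1 + 3*pi)/6.
Hence b_6 = (2/pi)·(pi*(1 + 3*pi)/6) = 1/3 + pi.

1/3 + pi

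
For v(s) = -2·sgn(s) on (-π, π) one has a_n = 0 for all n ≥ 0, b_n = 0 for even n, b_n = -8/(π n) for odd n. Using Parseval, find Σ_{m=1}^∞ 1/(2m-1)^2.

Parseval: Σ b_n^2 = (1/π) ∫_{-π}^{π} v(s)^2 ds = 8.
Only odd n contribute, with b_n^2 = 64/(π^2 n^2), so Σ_{m≥1} 1/(2m-1)^2 = π^2·(8)/64 = pi**2/8.

pi**2/8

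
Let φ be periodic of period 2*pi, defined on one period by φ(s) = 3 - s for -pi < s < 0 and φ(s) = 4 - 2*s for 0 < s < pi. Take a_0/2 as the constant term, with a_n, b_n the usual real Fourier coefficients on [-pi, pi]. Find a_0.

7 - pi/2

a_0 = 1/pi ∫_{-pi}^{pi} φ(s) ds = 1/pi · (pi*(14 - pi)/2) = 7 - pi/2.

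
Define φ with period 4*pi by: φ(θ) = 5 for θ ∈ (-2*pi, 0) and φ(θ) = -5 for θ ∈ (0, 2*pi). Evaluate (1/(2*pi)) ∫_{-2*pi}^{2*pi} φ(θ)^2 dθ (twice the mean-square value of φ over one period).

50

(1/(2*pi)) ∫_{-2*pi}^{2*pi} φ(θ)^2 dθ = (1/(2*pi)) · (100*pi) = 50.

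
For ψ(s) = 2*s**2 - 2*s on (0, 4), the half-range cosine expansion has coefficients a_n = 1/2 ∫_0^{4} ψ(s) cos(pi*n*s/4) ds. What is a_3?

-32/(3*pi**2)

a_3 = 1/2 ∫_0^{4} (2*s**2 - 2*s) cos(3*pi*s/4) ds.
Integrating by parts twice (tabular method), an antiderivative of (2*s**2 - 2*s) cos(3*pi*s/4) is 8*s**2*sin(3*pi*s/4)/(3*pi) - 8*s*sin(3*pi*s/4)/(3*pi) + 64*s*cos(3*pi*s/4)/(9*pi**2) - 256*sin(3*pi*s/4)/(27*pi**3) - 32*cos(3*pi*s/4)/(9*pi**2); evaluating from 0 to 4: ∫_{0}^{4} (2*s**2 - 2*s) cos(3*pi*s/4) ds = (-224/(9*pi**2)) - (-32/(9*pi**2)) = -64/(3*pi**2).
Hence a_3 = (1/2)·(-64/(3*pi**2)) = -32/(3*pi**2).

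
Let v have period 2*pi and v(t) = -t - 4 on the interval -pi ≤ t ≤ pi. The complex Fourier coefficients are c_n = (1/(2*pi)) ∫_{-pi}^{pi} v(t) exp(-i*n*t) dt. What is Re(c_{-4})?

Since v is real-valued, Re(c_{-4}) = (1/(2*pi)) ∫_{-pi}^{pi} v(t) cos(-4*t) dt = a_{4}/2.
Integrating by parts (boundary term plus one more integral), an antiderivative of (-t - 4) cos(-4*t) is -t*sin(4*t)/4 - sin(4*t) - cos(4*t)/16; evaluating from -pi to pi: ∫_{-pi}^{pi} (-t - 4) cos(-4*t) dt = (-1/16) - (-1/16) = 0.
Hence Re(c_{-4}) = (1/(2*pi))·(0) = 0.

0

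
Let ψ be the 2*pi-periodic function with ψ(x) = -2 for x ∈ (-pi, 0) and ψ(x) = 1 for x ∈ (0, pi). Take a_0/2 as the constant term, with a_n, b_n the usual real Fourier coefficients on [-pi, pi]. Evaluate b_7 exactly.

b_7 = 1/pi ∫_{-pi}^{pi} ψ(x) sin(7*x) dx.
Split the integral at the breakpoints.
Directly, an antiderivative of (-2) sin(7*x) is 2*cos(7*x)/7; evaluating from -pi to 0: ∫_{-pi}^{0} (-2) sin(7*x) dx = (2/7) - (-2/7) = 4/7.
Directly, an antiderivative of (1) sin(7*x) is -cos(7*x)/7; evaluating from 0 to pi: ∫_{0}^{pi} (1) sin(7*x) dx = (1/7) - (-1/7) = 2/7.
Summing the pieces and multiplying by (1/pi) gives b_7 = 6/(7*pi).

6/(7*pi)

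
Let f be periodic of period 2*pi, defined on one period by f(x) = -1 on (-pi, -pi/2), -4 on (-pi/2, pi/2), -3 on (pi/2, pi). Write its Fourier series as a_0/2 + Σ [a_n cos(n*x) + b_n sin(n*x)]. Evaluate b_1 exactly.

b_1 = 1/pi ∫_{-pi}^{pi} f(x) sin(x) dx.
Split the integral at the breakpoints.
Directly, an antiderivative of (-1) sin(x) is cos(x); evaluating from -pi to -pi/2: ∫_{-pi}^{-pi/2} (-1) sin(x) dx = (0) - (-1) = 1.
Directly, an antiderivative of (-4) sin(x) is 4*cos(x); evaluating from -pi/2 to pi/2: ∫_{-pi/2}^{pi/2} (-4) sin(x) dx = (0) - (0) = 0.
Directly, an antiderivative of (-3) sin(x) is 3*cos(x); evaluating from pi/2 to pi: ∫_{pi/2}^{pi} (-3) sin(x) dx = (-3) - (0) = -3.
Summing the pieces and multiplying by (1/pi) gives b_1 = -2/pi.

-2/pi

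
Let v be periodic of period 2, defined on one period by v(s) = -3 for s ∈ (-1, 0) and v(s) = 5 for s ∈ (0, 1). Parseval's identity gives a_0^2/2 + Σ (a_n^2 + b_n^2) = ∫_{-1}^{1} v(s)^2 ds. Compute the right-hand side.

34

∫_{-1}^{1} v(s)^2 ds = 34.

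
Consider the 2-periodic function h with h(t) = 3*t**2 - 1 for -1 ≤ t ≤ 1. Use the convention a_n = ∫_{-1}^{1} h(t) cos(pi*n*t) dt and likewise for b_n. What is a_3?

a_3 = ∫_{-1}^{1} h(t) cos(3*pi*t) dt.
h is even and cos(3*pi*t) is even, so the integrand is even and a_3 = 2 ∫_0^{1} h(t) cos(3*pi*t) dt.
Integrating by parts twice (tabular method), an antiderivative of (3*t**2 - 1) cos(3*pi*t) is t**2*sin(3*pi*t)/pi + 2*t*cos(3*pi*t)/(3*pi**2) - sin(3*pi*t)/(3*pi) - 2*sin(3*pi*t)/(9*pi**3); evaluating from 0 to 1: ∫_{0}^{1} (3*t**2 - 1) cos(3*pi*t) dt = (-2/(3*pi**2)) - (0) = -2/(3*pi**2).
Hence a_3 = 2·(-2/(3*pi**2)) = -4/(3*pi**2).

-4/(3*pi**2)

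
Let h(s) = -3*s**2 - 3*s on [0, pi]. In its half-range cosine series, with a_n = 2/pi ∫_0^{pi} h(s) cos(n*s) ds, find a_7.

a_7 = 2/pi ∫_0^{pi} (-3*s**2 - 3*s) cos(7*s) ds.
Integrating by parts twice (tabular method), an antiderivative of (-3*s**2 - 3*s) cos(7*s) is -3*s**2*sin(7*s)/7 - 3*s*sin(7*s)/7 - 6*s*cos(7*s)/49 + 6*sin(7*s)/343 - 3*cos(7*s)/49; evaluating from 0 to pi: ∫_{0}^{pi} (-3*s**2 - 3*s) cos(7*s) ds = (3/49 + 6*pi/49) - (-3/49) = 6/49 + 6*pi/49.
Hence a_7 = (2/pi)·(6/49 + 6*pi/49) = 12*(1 + pi)/(49*pi).

12*(1 + pi)/(49*pi)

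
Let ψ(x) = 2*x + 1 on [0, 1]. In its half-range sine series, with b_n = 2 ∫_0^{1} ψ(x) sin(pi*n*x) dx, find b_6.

-2/(3*pi)

b_6 = 2 ∫_0^{1} (2*x + 1) sin(6*pi*x) dx.
Integrating by parts (boundary term plus one more integral), an antiderivative of (2*x + 1) sin(6*pi*x) is -x*cos(6*pi*x)/(3*pi) + sin(6*pi*x)/(18*pi**2) - cos(6*pi*x)/(6*pi); evaluating from 0 to 1: ∫_{0}^{1} (2*x + 1) sin(6*pi*x) dx = (-1/(2*pi)) - (-1/(6*pi)) = -1/(3*pi).
Hence b_6 = 2·(-1/(3*pi)) = -2/(3*pi).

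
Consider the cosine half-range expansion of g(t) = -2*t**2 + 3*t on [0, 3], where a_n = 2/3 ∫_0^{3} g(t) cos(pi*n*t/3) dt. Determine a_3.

4/pi**2

a_3 = 2/3 ∫_0^{3} (-2*t**2 + 3*t) cos(pi*t) dt.
Integrating by parts twice (tabular method), an antiderivative of (-2*t**2 + 3*t) cos(pi*t) is -2*t**2*sin(pi*t)/pi + 3*t*sin(pi*t)/pi - 4*t*cos(pi*t)/pi**2 + 4*sin(pi*t)/pi**3 + 3*cos(pi*t)/pi**2; evaluating from 0 to 3: ∫_{0}^{3} (-2*t**2 + 3*t) cos(pi*t) dt = (9/pi**2) - (3/pi**2) = 6/pi**2.
Hence a_3 = (2/3)·(6/pi**2) = 4/pi**2.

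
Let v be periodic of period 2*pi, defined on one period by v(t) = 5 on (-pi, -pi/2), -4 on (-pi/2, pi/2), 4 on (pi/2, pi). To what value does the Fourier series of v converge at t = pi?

t = pi differs from t = -pi by 1 full period(s), and the series is 2*pi-periodic.
At t = -pi the one-sided limits are v(-pi^-) = 4 and v(-pi^+) = 5.
By Dirichlet's theorem the series converges to their average, [(4) + (5)]/2 = 9/2.

9/2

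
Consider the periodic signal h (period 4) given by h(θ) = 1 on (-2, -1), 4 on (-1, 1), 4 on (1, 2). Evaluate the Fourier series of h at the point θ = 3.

θ = 3 differs from θ = -1 by 1 full period(s), and the series is 4-periodic.
At θ = -1 the one-sided limits are h(-1^-) = 1 and h(-1^+) = 4.
By Dirichlet's theorem the series converges to their average, [(1) + (4)]/2 = 5/2.

5/2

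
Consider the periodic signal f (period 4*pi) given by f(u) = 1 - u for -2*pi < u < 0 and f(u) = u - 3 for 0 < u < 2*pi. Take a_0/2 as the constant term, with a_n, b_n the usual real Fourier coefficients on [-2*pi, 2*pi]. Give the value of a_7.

-8/(49*pi)

a_7 = (1/(2*pi)) ∫_{-2*pi}^{2*pi} f(u) cos(7*u/2) du.
Split the integral at the breakpoints.
Integrating by parts (boundary term plus one more integral), an antiderivative of (1 - u) cos(7*u/2) is -2*u*sin(7*u/2)/7 + 2*sin(7*u/2)/7 - 4*cos(7*u/2)/49; evaluating from -2*pi to 0: ∫_{-2*pi}^{0} (1 - u) cos(7*u/2) du = (-4/49) - (4/49) = -8/49.
Integrating by parts (boundary term plus one more integral), an antiderivative of (u - 3) cos(7*u/2) is 2*u*sin(7*u/2)/7 - 6*sin(7*u/2)/7 + 4*cos(7*u/2)/49; evaluating from 0 to 2*pi: ∫_{0}^{2*pi} (u - 3) cos(7*u/2) du = (-4/49) - (4/49) = -8/49.
Summing the pieces and multiplying by (1/(2*pi)) gives a_7 = -8/(49*pi).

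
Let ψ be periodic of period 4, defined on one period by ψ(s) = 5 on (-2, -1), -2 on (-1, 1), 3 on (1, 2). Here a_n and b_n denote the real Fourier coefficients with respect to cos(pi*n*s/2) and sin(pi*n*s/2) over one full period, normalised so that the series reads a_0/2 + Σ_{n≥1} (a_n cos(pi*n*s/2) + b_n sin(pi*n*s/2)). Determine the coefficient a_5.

-12/(5*pi)

a_5 = 1/2 ∫_{-2}^{2} ψ(s) cos(5*pi*s/2) ds.
Split the integral at the breakpoints.
Directly, an antiderivative of (5) cos(5*pi*s/2) is 2*sin(5*pi*s/2)/pi; evaluating from -2 to -1: ∫_{-2}^{-1} (5) cos(5*pi*s/2) ds = (-2/pi) - (0) = -2/pi.
Directly, an antiderivative of (-2) cos(5*pi*s/2) is -4*sin(5*pi*s/2)/(5*pi); evaluating from -1 to 1: ∫_{-1}^{1} (-2) cos(5*pi*s/2) ds = (-4/(5*pi)) - (4/(5*pi)) = -8/(5*pi).
Directly, an antiderivative of (3) cos(5*pi*s/2) is 6*sin(5*pi*s/2)/(5*pi); evaluating from 1 to 2: ∫_{1}^{2} (3) cos(5*pi*s/2) ds = (0) - (6/(5*pi)) = -6/(5*pi).
Summing the pieces and multiplying by (1/2) gives a_5 = -12/(5*pi).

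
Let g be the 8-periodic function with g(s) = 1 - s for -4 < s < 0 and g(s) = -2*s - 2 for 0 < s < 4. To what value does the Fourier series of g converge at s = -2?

3

g is continuous at s = -2 with value 3, so the series converges to 3 there.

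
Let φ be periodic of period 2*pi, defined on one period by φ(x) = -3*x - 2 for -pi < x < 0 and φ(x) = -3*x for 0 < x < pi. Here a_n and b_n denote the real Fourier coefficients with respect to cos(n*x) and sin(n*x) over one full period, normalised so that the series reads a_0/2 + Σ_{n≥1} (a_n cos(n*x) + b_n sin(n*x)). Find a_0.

-2

a_0 = 1/pi ∫_{-pi}^{pi} φ(x) dx = 1/pi · (-2*pi) = -2.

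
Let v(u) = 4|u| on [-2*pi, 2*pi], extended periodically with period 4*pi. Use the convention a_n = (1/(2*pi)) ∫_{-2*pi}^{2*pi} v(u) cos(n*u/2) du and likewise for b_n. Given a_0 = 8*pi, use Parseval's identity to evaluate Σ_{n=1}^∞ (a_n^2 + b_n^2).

32*pi**2/3

Parseval: a_0^2/2 + Σ_{n≥1} (a_n^2+b_n^2) = (1/(2*pi)) ∫_{-2*pi}^{2*pi} v(u)^2 du = 128*pi**2/3.
Subtract a_0^2/2 = 32*pi**2: Σ (a_n^2+b_n^2) = 32*pi**2/3.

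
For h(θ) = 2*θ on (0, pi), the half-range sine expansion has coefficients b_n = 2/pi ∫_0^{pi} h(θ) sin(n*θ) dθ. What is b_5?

b_5 = 2/pi ∫_0^{pi} (2*θ) sin(5*θ) dθ.
Integrating by parts (boundary term plus one more integral), an antiderivative of (2*θ) sin(5*θ) is -2*θ*cos(5*θ)/5 + 2*sin(5*θ)/25; evaluating from 0 to pi: ∫_{0}^{pi} (2*θ) sin(5*θ) dθ = (2*pi/5) - (0) = 2*pi/5.
Hence b_5 = (2/pi)·(2*pi/5) = 4/5.

4/5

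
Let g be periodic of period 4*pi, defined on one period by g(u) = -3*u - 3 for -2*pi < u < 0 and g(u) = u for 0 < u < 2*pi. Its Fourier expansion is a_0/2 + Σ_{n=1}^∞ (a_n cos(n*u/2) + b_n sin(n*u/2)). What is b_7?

b_7 = (1/(2*pi)) ∫_{-2*pi}^{2*pi} g(u) sin(7*u/2) du.
Split the integral at the breakpoints.
Integrating by parts (boundary term plus one more integral), an antiderivative of (-3*u - 3) sin(7*u/2) is 6*u*cos(7*u/2)/7 - 12*sin(7*u/2)/49 + 6*cos(7*u/2)/7; evaluating from -2*pi to 0: ∫_{-2*pi}^{0} (-3*u - 3) sin(7*u/2) du = (6/7) - (-6/7 + 12*pi/7) = 12/7 - 12*pi/7.
Integrating by parts (boundary term plus one more integral), an antiderivative of (u) sin(7*u/2) is -2*u*cos(7*u/2)/7 + 4*sin(7*u/2)/49; evaluating from 0 to 2*pi: ∫_{0}^{2*pi} (u) sin(7*u/2) du = (4*pi/7) - (0) = 4*pi/7.
Summing the pieces and multiplying by (1/(2*pi)) gives b_7 = 2*(3 - 2*pi)/(7*pi).

2*(3 - 2*pi)/(7*pi)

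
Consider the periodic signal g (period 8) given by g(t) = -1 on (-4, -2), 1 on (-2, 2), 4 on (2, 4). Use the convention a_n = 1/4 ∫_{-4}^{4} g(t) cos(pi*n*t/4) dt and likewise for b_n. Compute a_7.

1/(7*pi)

a_7 = 1/4 ∫_{-4}^{4} g(t) cos(7*pi*t/4) dt.
Split the integral at the breakpoints.
Directly, an antiderivative of (-1) cos(7*pi*t/4) is -4*sin(7*pi*t/4)/(7*pi); evaluating from -4 to -2: ∫_{-4}^{-2} (-1) cos(7*pi*t/4) dt = (-4/(7*pi)) - (0) = -4/(7*pi).
Directly, an antiderivative of (1) cos(7*pi*t/4) is 4*sin(7*pi*t/4)/(7*pi); evaluating from -2 to 2: ∫_{-2}^{2} (1) cos(7*pi*t/4) dt = (-4/(7*pi)) - (4/(7*pi)) = -8/(7*pi).
Directly, an antiderivative of (4) cos(7*pi*t/4) is 16*sin(7*pi*t/4)/(7*pi); evaluating from 2 to 4: ∫_{2}^{4} (4) cos(7*pi*t/4) dt = (0) - (-16/(7*pi)) = 16/(7*pi).
Summing the pieces and multiplying by (1/4) gives a_7 = 1/(7*pi).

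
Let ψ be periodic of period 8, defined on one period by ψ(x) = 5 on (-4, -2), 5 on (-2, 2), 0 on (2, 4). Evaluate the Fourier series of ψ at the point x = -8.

5

x = -8 differs from x = 0 by -1 full period(s), and the series is 8-periodic.
ψ is continuous at x = 0 with value 5, so the series converges to 5 there.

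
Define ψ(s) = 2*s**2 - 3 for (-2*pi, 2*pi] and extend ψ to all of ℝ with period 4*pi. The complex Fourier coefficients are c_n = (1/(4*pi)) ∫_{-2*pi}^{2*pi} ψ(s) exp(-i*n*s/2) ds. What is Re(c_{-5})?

-16/25

Since ψ is real-valued, Re(c_{-5}) = (1/(4*pi)) ∫_{-2*pi}^{2*pi} ψ(s) cos(-5*s/2) ds = a_{5}/2.
ψ is even and cos(-5*s/2) is even, so the integrand is even: ∫_{-2*pi}^{2*pi} ψ(s) cos(-5*s/2) ds = 2∫_0^{2*pi} ψ(s) cos(-5*s/2) ds.
Integrating by parts twice (tabular method), an antiderivative of (2*s**2 - 3) cos(-5*s/2) is 4*s**2*sin(5*s/2)/5 + 16*s*cos(5*s/2)/25 - 182*sin(5*s/2)/125; evaluating from 0 to 2*pi: ∫_{0}^{2*pi} (2*s**2 - 3) cos(-5*s/2) ds = (-32*pi/25) - (0) = -32*pi/25.
So ∫_{-2*pi}^{2*pi} ψ(s) cos(-5*s/2) ds = -64*pi/25.
Hence Re(c_{-5}) = (1/(4*pi))·(-64*pi/25) = -16/25.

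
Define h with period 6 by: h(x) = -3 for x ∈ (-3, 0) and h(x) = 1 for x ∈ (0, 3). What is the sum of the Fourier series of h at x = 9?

-1

x = 9 differs from x = -3 by 2 full period(s), and the series is 6-periodic.
At x = -3 the one-sided limits are h(-3^-) = 1 and h(-3^+) = -3.
By Dirichlet's theorem the series converges to their average, [(1) + (-3)]/2 = -1.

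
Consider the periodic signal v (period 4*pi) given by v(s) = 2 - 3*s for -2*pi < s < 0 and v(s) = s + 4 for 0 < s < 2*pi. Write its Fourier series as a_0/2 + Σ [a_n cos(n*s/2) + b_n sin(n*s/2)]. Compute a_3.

-16/(9*pi)

a_3 = (1/(2*pi)) ∫_{-2*pi}^{2*pi} v(s) cos(3*s/2) ds.
Split the integral at the breakpoints.
Integrating by parts (boundary term plus one more integral), an antiderivative of (2 - 3*s) cos(3*s/2) is -2*s*sin(3*s/2) + 4*sin(3*s/2)/3 - 4*cos(3*s/2)/3; evaluating from -2*pi to 0: ∫_{-2*pi}^{0} (2 - 3*s) cos(3*s/2) ds = (-4/3) - (4/3) = -8/3.
Integrating by parts (boundary term plus one more integral), an antiderivative of (s + 4) cos(3*s/2) is 2*s*sin(3*s/2)/3 + 8*sin(3*s/2)/3 + 4*cos(3*s/2)/9; evaluating from 0 to 2*pi: ∫_{0}^{2*pi} (s + 4) cos(3*s/2) ds = (-4/9) - (4/9) = -8/9.
Summing the pieces and multiplying by (1/(2*pi)) gives a_3 = -16/(9*pi).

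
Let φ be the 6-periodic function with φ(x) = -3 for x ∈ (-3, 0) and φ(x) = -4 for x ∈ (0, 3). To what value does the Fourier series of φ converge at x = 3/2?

φ is continuous at x = 3/2 with value -4, so the series converges to -4 there.

-4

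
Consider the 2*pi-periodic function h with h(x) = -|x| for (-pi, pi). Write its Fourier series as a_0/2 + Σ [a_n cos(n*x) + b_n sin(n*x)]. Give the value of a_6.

0

a_6 = 1/pi ∫_{-pi}^{pi} h(x) cos(6*x) dx.
h is even and cos(6*x) is even, so the integrand is even and a_6 = 2/pi ∫_0^{pi} h(x) cos(6*x) dx.
Integrating by parts (boundary term plus one more integral), an antiderivative of (-x) cos(6*x) is -x*sin(6*x)/6 - cos(6*x)/36; evaluating from 0 to pi: ∫_{0}^{pi} (-x) cos(6*x) dx = (-1/36) - (-1/36) = 0.
Hence a_6 = (2/pi)·(0) = 0.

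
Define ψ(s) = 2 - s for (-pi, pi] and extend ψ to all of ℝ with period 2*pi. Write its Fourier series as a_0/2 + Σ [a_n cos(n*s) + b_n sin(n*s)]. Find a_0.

a_0 = 1/pi ∫_{-pi}^{pi} ψ(s) ds = 1/pi · (4*pi) = 4.

4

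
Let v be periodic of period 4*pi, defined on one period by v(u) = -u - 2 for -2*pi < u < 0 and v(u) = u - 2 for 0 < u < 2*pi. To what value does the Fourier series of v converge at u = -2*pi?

u = -2*pi differs from u = 2*pi by -1 full period(s), and the series is 4*pi-periodic.
v is continuous at u = 2*pi with value -2 + 2*pi, so the series converges to -2 + 2*pi there.

-2 + 2*pi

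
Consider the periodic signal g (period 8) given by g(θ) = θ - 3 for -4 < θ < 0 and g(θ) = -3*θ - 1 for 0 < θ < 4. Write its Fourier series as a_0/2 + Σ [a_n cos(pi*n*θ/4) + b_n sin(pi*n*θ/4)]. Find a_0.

a_0 = 1/4 ∫_{-4}^{4} g(θ) dθ = 1/4 · (-48) = -12.

-12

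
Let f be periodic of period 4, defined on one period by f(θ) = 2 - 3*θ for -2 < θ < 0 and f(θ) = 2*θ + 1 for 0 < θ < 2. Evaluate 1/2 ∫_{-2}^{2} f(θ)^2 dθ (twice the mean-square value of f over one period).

115/3

1/2 ∫_{-2}^{2} f(θ)^2 dθ = 1/2 · (230/3) = 115/3.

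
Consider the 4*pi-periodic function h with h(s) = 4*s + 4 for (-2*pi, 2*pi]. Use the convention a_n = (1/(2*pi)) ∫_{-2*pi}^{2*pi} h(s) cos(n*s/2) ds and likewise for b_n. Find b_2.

-8

b_2 = (1/(2*pi)) ∫_{-2*pi}^{2*pi} h(s) sin(s) ds.
Integrating by parts (boundary term plus one more integral), an antiderivative of (4*s + 4) sin(s) is -4*s*cos(s) + 4*sin(s) - 4*cos(s); evaluating from -2*pi to 2*pi: ∫_{-2*pi}^{2*pi} (4*s + 4) sin(s) ds = (-8*pi - 4) - (-4 + 8*pi) = -16*pi.
Hence b_2 = (1/(2*pi))·(-16*pi) = -8.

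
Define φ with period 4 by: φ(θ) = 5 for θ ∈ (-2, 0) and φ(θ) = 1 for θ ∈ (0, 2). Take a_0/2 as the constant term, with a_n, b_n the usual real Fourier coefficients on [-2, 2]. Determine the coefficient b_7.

b_7 = 1/2 ∫_{-2}^{2} φ(θ) sin(7*pi*θ/2) dθ.
Split the integral at the breakpoints.
Directly, an antiderivative of (5) sin(7*pi*θ/2) is -10*cos(7*pi*θ/2)/(7*pi); evaluating from -2 to 0: ∫_{-2}^{0} (5) sin(7*pi*θ/2) dθ = (-10/(7*pi)) - (10/(7*pi)) = -20/(7*pi).
Directly, an antiderivative of (1) sin(7*pi*θ/2) is -2*cos(7*pi*θ/2)/(7*pi); evaluating from 0 to 2: ∫_{0}^{2} (1) sin(7*pi*θ/2) dθ = (2/(7*pi)) - (-2/(7*pi)) = 4/(7*pi).
Summing the pieces and multiplying by (1/2) gives b_7 = -8/(7*pi).

-8/(7*pi)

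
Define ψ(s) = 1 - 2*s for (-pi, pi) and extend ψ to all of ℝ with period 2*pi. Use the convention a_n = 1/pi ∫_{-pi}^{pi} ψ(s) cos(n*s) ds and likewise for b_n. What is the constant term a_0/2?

a_0 = 1/pi ∫_{-pi}^{pi} ψ(s) ds = 1/pi · (2*pi) = 2.
So the constant term a_0/2 = 1.

1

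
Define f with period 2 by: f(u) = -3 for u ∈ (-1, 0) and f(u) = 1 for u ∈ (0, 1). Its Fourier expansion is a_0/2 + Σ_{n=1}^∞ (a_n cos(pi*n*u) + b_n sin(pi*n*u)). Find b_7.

8/(7*pi)

b_7 = ∫_{-1}^{1} f(u) sin(7*pi*u) du.
Split the integral at the breakpoints.
Directly, an antiderivative of (-3) sin(7*pi*u) is 3*cos(7*pi*u)/(7*pi); evaluating from -1 to 0: ∫_{-1}^{0} (-3) sin(7*pi*u) du = (3/(7*pi)) - (-3/(7*pi)) = 6/(7*pi).
Directly, an antiderivative of (1) sin(7*pi*u) is -cos(7*pi*u)/(7*pi); evaluating from 0 to 1: ∫_{0}^{1} (1) sin(7*pi*u) du = (1/(7*pi)) - (-1/(7*pi)) = 2/(7*pi).
Summing the pieces gives b_7 = 8/(7*pi).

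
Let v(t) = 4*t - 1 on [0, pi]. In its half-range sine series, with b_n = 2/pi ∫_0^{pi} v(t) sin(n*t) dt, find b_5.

4*(-1 + 2*pi)/(5*pi)

b_5 = 2/pi ∫_0^{pi} (4*t - 1) sin(5*t) dt.
Integrating by parts (boundary term plus one more integral), an antiderivative of (4*t - 1) sin(5*t) is -4*t*cos(5*t)/5 + 4*sin(5*t)/25 + cos(5*t)/5; evaluating from 0 to pi: ∫_{0}^{pi} (4*t - 1) sin(5*t) dt = (-1/5 + 4*pi/5) - (1/5) = -2/5 + 4*pi/5.
Hence b_5 = (2/pi)·(-2/5 + 4*pi/5) = 4*(-1 + 2*pi)/(5*pi).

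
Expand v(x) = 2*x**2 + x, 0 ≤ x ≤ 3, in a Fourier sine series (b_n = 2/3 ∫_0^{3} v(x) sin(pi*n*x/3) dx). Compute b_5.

b_5 = 2/3 ∫_0^{3} (2*x**2 + x) sin(5*pi*x/3) dx.
Integrating by parts twice (tabular method), an antiderivative of (2*x**2 + x) sin(5*pi*x/3) is -6*x**2*cos(5*pi*x/3)/(5*pi) + 36*x*sin(5*pi*x/3)/(25*pi**2) - 3*x*cos(5*pi*x/3)/(5*pi) + 9*sin(5*pi*x/3)/(25*pi**2) + 108*cos(5*pi*x/3)/(125*pi**3); evaluating from 0 to 3: ∫_{0}^{3} (2*x**2 + x) sin(5*pi*x/3) dx = (9*(-12 + 175*pi**2)/(125*pi**3)) - (108/(125*pi**3)) = 9*(-24 + 175*pi**2)/(125*pi**3).
Hence b_5 = (2/3)·(9*(-24 + 175*pi**2)/(125*pi**3)) = 6*(-24 + 175*pi**2)/(125*pi**3).

6*(-24 + 175*pi**2)/(125*pi**3)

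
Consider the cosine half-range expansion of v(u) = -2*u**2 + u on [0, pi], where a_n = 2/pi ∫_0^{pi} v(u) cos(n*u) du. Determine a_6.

a_6 = 2/pi ∫_0^{pi} (-2*u**2 + u) cos(6*u) du.
Integrating by parts twice (tabular method), an antiderivative of (-2*u**2 + u) cos(6*u) is -u**2*sin(6*u)/3 + u*sin(6*u)/6 - u*cos(6*u)/9 + sin(6*u)/54 + cos(6*u)/36; evaluating from 0 to pi: ∫_{0}^{pi} (-2*u**2 + u) cos(6*u) du = (1/36 - pi/9) - (1/36) = -pi/9.
Hence a_6 = (2/pi)·(-pi/9) = -2/9.

-2/9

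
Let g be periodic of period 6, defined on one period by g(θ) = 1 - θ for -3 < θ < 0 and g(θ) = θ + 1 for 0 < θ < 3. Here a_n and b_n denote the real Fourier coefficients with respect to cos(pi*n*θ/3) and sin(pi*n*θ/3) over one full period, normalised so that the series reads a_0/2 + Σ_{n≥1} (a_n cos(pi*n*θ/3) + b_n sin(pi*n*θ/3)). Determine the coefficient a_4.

a_4 = 1/3 ∫_{-3}^{3} g(θ) cos(4*pi*θ/3) dθ.
g is even and cos(4*pi*θ/3) is even, so the integrand is even and a_4 = 2/3 ∫_0^{3} g(θ) cos(4*pi*θ/3) dθ.
Integrating by parts (boundary term plus one more integral), an antiderivative of (θ + 1) cos(4*pi*θ/3) is 3*θ*sin(4*pi*θ/3)/(4*pi) + 3*sin(4*pi*θ/3)/(4*pi) + 9*cos(4*pi*θ/3)/(16*pi**2); evaluating from 0 to 3: ∫_{0}^{3} (θ + 1) cos(4*pi*θ/3) dθ = (9/(16*pi**2)) - (9/(16*pi**2)) = 0.
Hence a_4 = (2/3)·(0) = 0.

0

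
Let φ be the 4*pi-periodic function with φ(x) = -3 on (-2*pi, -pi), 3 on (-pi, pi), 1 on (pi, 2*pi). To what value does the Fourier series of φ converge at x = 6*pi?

-1

x = 6*pi differs from x = 2*pi by 1 full period(s), and the series is 4*pi-periodic.
At x = 2*pi the one-sided limits are φ(2*pi^-) = 1 and φ(2*pi^+) = -3.
By Dirichlet's theorem the series converges to their average, [(1) + (-3)]/2 = -1.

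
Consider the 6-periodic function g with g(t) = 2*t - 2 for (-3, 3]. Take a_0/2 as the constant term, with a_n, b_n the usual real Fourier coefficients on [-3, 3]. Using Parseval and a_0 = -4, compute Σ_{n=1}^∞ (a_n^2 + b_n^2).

Parseval: a_0^2/2 + Σ_{n≥1} (a_n^2+b_n^2) = 1/3 ∫_{-3}^{3} g(t)^2 dt = 32.
Subtract a_0^2/2 = 8: Σ (a_n^2+b_n^2) = 24.

24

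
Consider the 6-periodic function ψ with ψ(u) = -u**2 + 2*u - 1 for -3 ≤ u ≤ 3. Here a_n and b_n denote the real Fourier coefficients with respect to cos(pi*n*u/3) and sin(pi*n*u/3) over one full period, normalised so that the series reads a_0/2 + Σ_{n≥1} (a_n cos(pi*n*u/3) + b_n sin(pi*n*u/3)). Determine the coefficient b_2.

b_2 = 1/3 ∫_{-3}^{3} ψ(u) sin(2*pi*u/3) du.
Integrating by parts twice (tabular method), an antiderivative of (-u**2 + 2*u - 1) sin(2*pi*u/3) is 3*u**2*cos(2*pi*u/3)/(2*pi) - 9*u*sin(2*pi*u/3)/(2*pi**2) - 3*u*cos(2*pi*u/3)/pi + 9*sin(2*pi*u/3)/(2*pi**2) - 27*cos(2*pi*u/3)/(4*pi**3) + 3*cos(2*pi*u/3)/(2*pi); evaluating from -3 to 3: ∫_{-3}^{3} (-u**2 + 2*u - 1) sin(2*pi*u/3) du = (-27/(4*pi**3) + 6/pi) - (-27/(4*pi**3) + 24/pi) = -18/pi.
Hence b_2 = (1/3)·(-18/pi) = -6/pi.

-6/pi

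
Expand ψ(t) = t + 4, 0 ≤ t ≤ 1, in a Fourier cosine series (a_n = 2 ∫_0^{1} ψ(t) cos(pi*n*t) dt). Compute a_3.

a_3 = 2 ∫_0^{1} (t + 4) cos(3*pi*t) dt.
Integrating by parts (boundary term plus one more integral), an antiderivative of (t + 4) cos(3*pi*t) is t*sin(3*pi*t)/(3*pi) + 4*sin(3*pi*t)/(3*pi) + cos(3*pi*t)/(9*pi**2); evaluating from 0 to 1: ∫_{0}^{1} (t + 4) cos(3*pi*t) dt = (-1/(9*pi**2)) - (1/(9*pi**2)) = -2/(9*pi**2).
Hence a_3 = 2·(-2/(9*pi**2)) = -4/(9*pi**2).

-4/(9*pi**2)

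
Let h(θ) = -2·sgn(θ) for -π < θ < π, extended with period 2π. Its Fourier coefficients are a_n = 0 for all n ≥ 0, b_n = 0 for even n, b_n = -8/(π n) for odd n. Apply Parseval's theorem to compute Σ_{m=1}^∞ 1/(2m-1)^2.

pi**2/8

Parseval: Σ b_n^2 = (1/π) ∫_{-π}^{π} h(θ)^2 dθ = 8.
Only odd n contribute, with b_n^2 = 64/(π^2 n^2), so Σ_{m≥1} 1/(2m-1)^2 = π^2·(8)/64 = pi**2/8.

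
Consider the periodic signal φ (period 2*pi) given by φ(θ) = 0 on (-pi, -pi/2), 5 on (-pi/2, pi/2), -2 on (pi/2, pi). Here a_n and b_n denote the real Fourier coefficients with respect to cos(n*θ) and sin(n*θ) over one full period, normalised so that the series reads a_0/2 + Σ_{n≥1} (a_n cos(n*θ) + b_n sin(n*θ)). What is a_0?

a_0 = 1/pi ∫_{-pi}^{pi} φ(θ) dθ = 1/pi · (4*pi) = 4.

4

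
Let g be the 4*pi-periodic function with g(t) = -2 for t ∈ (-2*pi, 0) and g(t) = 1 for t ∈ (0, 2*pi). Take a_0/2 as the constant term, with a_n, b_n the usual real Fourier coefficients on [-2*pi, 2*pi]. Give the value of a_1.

a_1 = (1/(2*pi)) ∫_{-2*pi}^{2*pi} g(t) cos(t/2) dt.
Split the integral at the breakpoints.
Directly, an antiderivative of (-2) cos(t/2) is -4*sin(t/2); evaluating from -2*pi to 0: ∫_{-2*pi}^{0} (-2) cos(t/2) dt = (0) - (0) = 0.
Directly, an antiderivative of (1) cos(t/2) is 2*sin(t/2); evaluating from 0 to 2*pi: ∫_{0}^{2*pi} (1) cos(t/2) dt = (0) - (0) = 0.
Summing the pieces and multiplying by (1/(2*pi)) gives a_1 = 0.

0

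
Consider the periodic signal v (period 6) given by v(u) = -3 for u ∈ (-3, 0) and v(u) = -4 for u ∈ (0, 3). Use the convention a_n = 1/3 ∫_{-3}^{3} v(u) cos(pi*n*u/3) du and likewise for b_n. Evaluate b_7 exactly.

b_7 = 1/3 ∫_{-3}^{3} v(u) sin(7*pi*u/3) du.
Split the integral at the breakpoints.
Directly, an antiderivative of (-3) sin(7*pi*u/3) is 9*cos(7*pi*u/3)/(7*pi); evaluating from -3 to 0: ∫_{-3}^{0} (-3) sin(7*pi*u/3) du = (9/(7*pi)) - (-9/(7*pi)) = 18/(7*pi).
Directly, an antiderivative of (-4) sin(7*pi*u/3) is 12*cos(7*pi*u/3)/(7*pi); evaluating from 0 to 3: ∫_{0}^{3} (-4) sin(7*pi*u/3) du = (-12/(7*pi)) - (12/(7*pi)) = -24/(7*pi).
Summing the pieces and multiplying by (1/3) gives b_7 = -2/(7*pi).

-2/(7*pi)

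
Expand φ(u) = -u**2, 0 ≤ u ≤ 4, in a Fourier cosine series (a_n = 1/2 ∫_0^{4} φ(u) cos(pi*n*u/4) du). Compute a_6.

-16/(9*pi**2)

a_6 = 1/2 ∫_0^{4} (-u**2) cos(3*pi*u/2) du.
Integrating by parts twice (tabular method), an antiderivative of (-u**2) cos(3*pi*u/2) is -2*u**2*sin(3*pi*u/2)/(3*pi) - 8*u*cos(3*pi*u/2)/(9*pi**2) + 16*sin(3*pi*u/2)/(27*pi**3); evaluating from 0 to 4: ∫_{0}^{4} (-u**2) cos(3*pi*u/2) du = (-32/(9*pi**2)) - (0) = -32/(9*pi**2).
Hence a_6 = (1/2)·(-32/(9*pi**2)) = -16/(9*pi**2).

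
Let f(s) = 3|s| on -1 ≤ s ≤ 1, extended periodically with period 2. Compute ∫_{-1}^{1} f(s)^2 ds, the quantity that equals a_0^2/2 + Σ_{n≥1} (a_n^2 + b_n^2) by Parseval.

6

∫_{-1}^{1} f(s)^2 ds = 6.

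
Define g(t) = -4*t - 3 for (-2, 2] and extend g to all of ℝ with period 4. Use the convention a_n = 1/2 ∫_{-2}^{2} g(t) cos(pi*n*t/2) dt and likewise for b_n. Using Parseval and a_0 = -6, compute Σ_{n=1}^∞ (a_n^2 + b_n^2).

Parseval: a_0^2/2 + Σ_{n≥1} (a_n^2+b_n^2) = 1/2 ∫_{-2}^{2} g(t)^2 dt = 182/3.
Subtract a_0^2/2 = 18: Σ (a_n^2+b_n^2) = 128/3.

128/3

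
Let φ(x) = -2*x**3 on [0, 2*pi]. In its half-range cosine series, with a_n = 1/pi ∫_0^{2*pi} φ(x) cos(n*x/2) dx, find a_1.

a_1 = 1/pi ∫_0^{2*pi} (-2*x**3) cos(x/2) dx.
Integrating by parts three times (tabular method), an antiderivative of (-2*x**3) cos(x/2) is -4*x**3*sin(x/2) - 24*x**2*cos(x/2) + 96*x*sin(x/2) + 192*cos(x/2); evaluating from 0 to 2*pi: ∫_{0}^{2*pi} (-2*x**3) cos(x/2) dx = (-192 + 96*pi**2) - (192) = -384 + 96*pi**2.
Hence a_1 = (1/pi)·(-384 + 96*pi**2) = -384/pi + 96*pi.

-384/pi + 96*pi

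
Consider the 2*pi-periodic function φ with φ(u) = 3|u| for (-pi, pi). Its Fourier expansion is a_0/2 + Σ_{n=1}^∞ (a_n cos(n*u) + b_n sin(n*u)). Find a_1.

-12/pi

a_1 = 1/pi ∫_{-pi}^{pi} φ(u) cos(u) du.
φ is even and cos(u) is even, so the integrand is even and a_1 = 2/pi ∫_0^{pi} φ(u) cos(u) du.
Integrating by parts (boundary term plus one more integral), an antiderivative of (3*u) cos(u) is 3*u*sin(u) + 3*cos(u); evaluating from 0 to pi: ∫_{0}^{pi} (3*u) cos(u) du = (-3) - (3) = -6.
Hence a_1 = (2/pi)·(-6) = -12/pi.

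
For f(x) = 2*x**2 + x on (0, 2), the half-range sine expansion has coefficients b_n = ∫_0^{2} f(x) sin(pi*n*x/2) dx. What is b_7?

b_7 = ∫_0^{2} (2*x**2 + x) sin(7*pi*x/2) dx.
Integrating by parts twice (tabular method), an antiderivative of (2*x**2 + x) sin(7*pi*x/2) is -4*x**2*cos(7*pi*x/2)/(7*pi) + 16*x*sin(7*pi*x/2)/(49*pi**2) - 2*x*cos(7*pi*x/2)/(7*pi) + 4*sin(7*pi*x/2)/(49*pi**2) + 32*cos(7*pi*x/2)/(343*pi**3); evaluating from 0 to 2: ∫_{0}^{2} (2*x**2 + x) sin(7*pi*x/2) dx = (4*(-8 + 245*pi**2)/(343*pi**3)) - (32/(343*pi**3)) = 4*(-16 + 245*pi**2)/(343*pi**3).
Hence b_7 = 4*(-16 + 245*pi**2)/(343*pi**3).

4*(-16 + 245*pi**2)/(343*pi**3)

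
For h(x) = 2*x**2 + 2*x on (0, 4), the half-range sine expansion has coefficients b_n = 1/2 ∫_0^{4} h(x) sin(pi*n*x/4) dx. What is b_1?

b_1 = 1/2 ∫_0^{4} (2*x**2 + 2*x) sin(pi*x/4) dx.
Integrating by parts twice (tabular method), an antiderivative of (2*x**2 + 2*x) sin(pi*x/4) is -8*x**2*cos(pi*x/4)/pi + 64*x*sin(pi*x/4)/pi**2 - 8*x*cos(pi*x/4)/pi + 32*sin(pi*x/4)/pi**2 + 256*cos(pi*x/4)/pi**3; evaluating from 0 to 4: ∫_{0}^{4} (2*x**2 + 2*x) sin(pi*x/4) dx = (-256/pi**3 + 160/pi) - (256/pi**3) = -512/pi**3 + 160/pi.
Hence b_1 = (1/2)·(-512/pi**3 + 160/pi) = -256/pi**3 + 80/pi.

-256/pi**3 + 80/pi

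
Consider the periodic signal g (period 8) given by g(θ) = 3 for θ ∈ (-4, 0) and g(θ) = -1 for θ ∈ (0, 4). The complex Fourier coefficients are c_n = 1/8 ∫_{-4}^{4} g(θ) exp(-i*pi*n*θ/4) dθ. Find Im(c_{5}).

Since g is real-valued, Im(c_{5}) = -1/8 ∫_{-4}^{4} g(θ) sin(5*pi*θ/4) dθ = -b_{5}/2.
Split the integral at the breakpoints.
Directly, an antiderivative of (3) sin(5*pi*θ/4) is -12*cos(5*pi*θ/4)/(5*pi); evaluating from -4 to 0: ∫_{-4}^{0} (3) sin(5*pi*θ/4) dθ = (-12/(5*pi)) - (12/(5*pi)) = -24/(5*pi).
Directly, an antiderivative of (-1) sin(5*pi*θ/4) is 4*cos(5*pi*θ/4)/(5*pi); evaluating from 0 to 4: ∫_{0}^{4} (-1) sin(5*pi*θ/4) dθ = (-4/(5*pi)) - (4/(5*pi)) = -8/(5*pi).
So ∫_{-4}^{4} g(θ) sin(5*pi*θ/4) dθ = -32/(5*pi).
Hence Im(c_{5}) = (-1/8)·(-32/(5*pi)) = 4/(5*pi).

4/(5*pi)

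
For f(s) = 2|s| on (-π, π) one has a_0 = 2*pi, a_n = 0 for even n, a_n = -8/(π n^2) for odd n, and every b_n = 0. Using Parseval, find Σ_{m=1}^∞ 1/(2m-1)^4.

Parseval: a_0^2/2 + Σ a_n^2 = (1/π) ∫_{-π}^{π} f(s)^2 ds = 8*pi**2/3.
Subtract a_0^2/2 = 2*pi**2: Σ a_n^2 = 2*pi**2/3.
Only odd n contribute, with a_n^2 = 64/(π^2 n^4), so Σ_{m≥1} 1/(2m-1)^4 = π^2·(2*pi**2/3)/64 = pi**4/96.

pi**4/96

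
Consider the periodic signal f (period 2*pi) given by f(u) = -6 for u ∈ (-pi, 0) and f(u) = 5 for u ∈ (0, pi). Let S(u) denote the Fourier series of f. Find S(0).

At u = 0 the one-sided limits are f(0^-) = -6 and f(0^+) = 5.
By Dirichlet's theorem the series converges to their average, [(-6) + (5)]/2 = -1/2.

-1/2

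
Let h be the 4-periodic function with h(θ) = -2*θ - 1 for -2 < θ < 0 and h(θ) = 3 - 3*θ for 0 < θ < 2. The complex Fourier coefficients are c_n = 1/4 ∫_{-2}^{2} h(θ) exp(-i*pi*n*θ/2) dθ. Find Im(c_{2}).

Since h is real-valued, Im(c_{2}) = -1/4 ∫_{-2}^{2} h(θ) sin(pi*θ) dθ = -b_{2}/2.
Split the integral at the breakpoints.
Integrating by parts (boundary term plus one more integral), an antiderivative of (-2*θ - 1) sin(pi*θ) is 2*θ*cos(pi*θ)/pi - 2*sin(pi*θ)/pi**2 + cos(pi*θ)/pi; evaluating from -2 to 0: ∫_{-2}^{0} (-2*θ - 1) sin(pi*θ) dθ = (1/pi) - (-3/pi) = 4/pi.
Integrating by parts (boundary term plus one more integral), an antiderivative of (3 - 3*θ) sin(pi*θ) is 3*θ*cos(pi*θ)/pi - 3*sin(pi*θ)/pi**2 - 3*cos(pi*θ)/pi; evaluating from 0 to 2: ∫_{0}^{2} (3 - 3*θ) sin(pi*θ) dθ = (3/pi) - (-3/pi) = 6/pi.
So ∫_{-2}^{2} h(θ) sin(pi*θ) dθ = 10/pi.
Hence Im(c_{2}) = (-1/4)·(10/pi) = -5/(2*pi).

-5/(2*pi)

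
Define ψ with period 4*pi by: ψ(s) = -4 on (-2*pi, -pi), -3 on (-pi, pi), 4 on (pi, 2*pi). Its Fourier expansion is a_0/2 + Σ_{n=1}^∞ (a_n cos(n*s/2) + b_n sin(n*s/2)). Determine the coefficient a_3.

2/pi

a_3 = (1/(2*pi)) ∫_{-2*pi}^{2*pi} ψ(s) cos(3*s/2) ds.
Split the integral at the breakpoints.
Directly, an antiderivative of (-4) cos(3*s/2) is -8*sin(3*s/2)/3; evaluating from -2*pi to -pi: ∫_{-2*pi}^{-pi} (-4) cos(3*s/2) ds = (-8/3) - (0) = -8/3.
Directly, an antiderivative of (-3) cos(3*s/2) is -2*sin(3*s/2); evaluating from -pi to pi: ∫_{-pi}^{pi} (-3) cos(3*s/2) ds = (2) - (-2) = 4.
Directly, an antiderivative of (4) cos(3*s/2) is 8*sin(3*s/2)/3; evaluating from pi to 2*pi: ∫_{pi}^{2*pi} (4) cos(3*s/2) ds = (0) - (-8/3) = 8/3.
Summing the pieces and multiplying by (1/(2*pi)) gives a_3 = 2/pi.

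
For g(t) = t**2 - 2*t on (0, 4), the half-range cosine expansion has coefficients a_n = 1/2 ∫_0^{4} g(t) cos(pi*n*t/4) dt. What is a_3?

a_3 = 1/2 ∫_0^{4} (t**2 - 2*t) cos(3*pi*t/4) dt.
Integrating by parts twice (tabular method), an antiderivative of (t**2 - 2*t) cos(3*pi*t/4) is 4*t**2*sin(3*pi*t/4)/(3*pi) - 8*t*sin(3*pi*t/4)/(3*pi) + 32*t*cos(3*pi*t/4)/(9*pi**2) - 128*sin(3*pi*t/4)/(27*pi**3) - 32*cos(3*pi*t/4)/(9*pi**2); evaluating from 0 to 4: ∫_{0}^{4} (t**2 - 2*t) cos(3*pi*t/4) dt = (-32/(3*pi**2)) - (-32/(9*pi**2)) = -64/(9*pi**2).
Hence a_3 = (1/2)·(-64/(9*pi**2)) = -32/(9*pi**2).

-32/(9*pi**2)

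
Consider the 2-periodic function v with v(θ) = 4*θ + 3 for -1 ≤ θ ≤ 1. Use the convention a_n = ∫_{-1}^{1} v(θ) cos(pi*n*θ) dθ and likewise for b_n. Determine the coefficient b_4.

-2/pi

b_4 = ∫_{-1}^{1} v(θ) sin(4*pi*θ) dθ.
Integrating by parts (boundary term plus one more integral), an antiderivative of (4*θ + 3) sin(4*pi*θ) is -θ*cos(4*pi*θ)/pi + sin(4*pi*θ)/(4*pi**2) - 3*cos(4*pi*θ)/(4*pi); evaluating from -1 to 1: ∫_{-1}^{1} (4*θ + 3) sin(4*pi*θ) dθ = (-7/(4*pi)) - (1/(4*pi)) = -2/pi.
Hence b_4 = -2/pi.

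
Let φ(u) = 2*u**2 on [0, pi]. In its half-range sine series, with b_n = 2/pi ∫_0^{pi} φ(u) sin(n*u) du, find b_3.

b_3 = 2/pi ∫_0^{pi} (2*u**2) sin(3*u) du.
Integrating by parts twice (tabular method), an antiderivative of (2*u**2) sin(3*u) is -2*u**2*cos(3*u)/3 + 4*u*sin(3*u)/9 + 4*cos(3*u)/27; evaluating from 0 to pi: ∫_{0}^{pi} (2*u**2) sin(3*u) du = (-4/27 + 2*pi**2/3) - (4/27) = -8/27 + 2*pi**2/3.
Hence b_3 = (2/pi)·(-8/27 + 2*pi**2/3) = 4*(-4 + 9*pi**2)/(27*pi).

4*(-4 + 9*pi**2)/(27*pi)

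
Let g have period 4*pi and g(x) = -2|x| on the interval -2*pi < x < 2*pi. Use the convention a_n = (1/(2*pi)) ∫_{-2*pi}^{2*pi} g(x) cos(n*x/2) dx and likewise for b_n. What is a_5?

16/(25*pi)

a_5 = (1/(2*pi)) ∫_{-2*pi}^{2*pi} g(x) cos(5*x/2) dx.
g is even and cos(5*x/2) is even, so the integrand is even and a_5 = 1/pi ∫_0^{2*pi} g(x) cos(5*x/2) dx.
Integrating by parts (boundary term plus one more integral), an antiderivative of (-2*x) cos(5*x/2) is -4*x*sin(5*x/2)/5 - 8*cos(5*x/2)/25; evaluating from 0 to 2*pi: ∫_{0}^{2*pi} (-2*x) cos(5*x/2) dx = (8/25) - (-8/25) = 16/25.
Hence a_5 = (1/pi)·(16/25) = 16/(25*pi).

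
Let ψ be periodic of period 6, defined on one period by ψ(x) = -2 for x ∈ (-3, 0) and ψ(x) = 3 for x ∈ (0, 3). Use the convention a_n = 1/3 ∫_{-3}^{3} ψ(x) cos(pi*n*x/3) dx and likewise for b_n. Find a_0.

a_0 = 1/3 ∫_{-3}^{3} ψ(x) dx = 1/3 · (3) = 1.

1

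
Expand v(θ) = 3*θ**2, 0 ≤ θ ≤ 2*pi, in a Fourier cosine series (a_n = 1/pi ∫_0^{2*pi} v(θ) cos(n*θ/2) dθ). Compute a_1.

a_1 = 1/pi ∫_0^{2*pi} (3*θ**2) cos(θ/2) dθ.
Integrating by parts twice (tabular method), an antiderivative of (3*θ**2) cos(θ/2) is 6*θ**2*sin(θ/2) + 24*θ*cos(θ/2) - 48*sin(θ/2); evaluating from 0 to 2*pi: ∫_{0}^{2*pi} (3*θ**2) cos(θ/2) dθ = (-48*pi) - (0) = -48*pi.
Hence a_1 = (1/pi)·(-48*pi) = -48.

-48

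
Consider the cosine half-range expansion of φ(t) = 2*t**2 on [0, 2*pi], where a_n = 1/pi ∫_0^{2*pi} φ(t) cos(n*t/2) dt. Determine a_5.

a_5 = 1/pi ∫_0^{2*pi} (2*t**2) cos(5*t/2) dt.
Integrating by parts twice (tabular method), an antiderivative of (2*t**2) cos(5*t/2) is 4*t**2*sin(5*t/2)/5 + 16*t*cos(5*t/2)/25 - 32*sin(5*t/2)/125; evaluating from 0 to 2*pi: ∫_{0}^{2*pi} (2*t**2) cos(5*t/2) dt = (-32*pi/25) - (0) = -32*pi/25.
Hence a_5 = (1/pi)·(-32*pi/25) = -32/25.

-32/25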